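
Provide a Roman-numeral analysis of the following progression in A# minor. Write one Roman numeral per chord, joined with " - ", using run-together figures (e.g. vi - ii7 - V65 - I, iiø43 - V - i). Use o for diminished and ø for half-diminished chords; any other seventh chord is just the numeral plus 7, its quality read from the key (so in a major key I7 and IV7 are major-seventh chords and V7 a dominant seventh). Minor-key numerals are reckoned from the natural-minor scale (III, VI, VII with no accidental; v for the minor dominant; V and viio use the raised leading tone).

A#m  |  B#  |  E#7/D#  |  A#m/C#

i - V/V - V42 - i6

A#m: minor triad on A# = scale degree 1 → i.
B#: chromatic; B# is V of V, so V/V.
E#7/D#: dominant seventh chord on E# = scale degree 5 → V42.
A#m/C#: root A# is the tonic; minor triad there is i6.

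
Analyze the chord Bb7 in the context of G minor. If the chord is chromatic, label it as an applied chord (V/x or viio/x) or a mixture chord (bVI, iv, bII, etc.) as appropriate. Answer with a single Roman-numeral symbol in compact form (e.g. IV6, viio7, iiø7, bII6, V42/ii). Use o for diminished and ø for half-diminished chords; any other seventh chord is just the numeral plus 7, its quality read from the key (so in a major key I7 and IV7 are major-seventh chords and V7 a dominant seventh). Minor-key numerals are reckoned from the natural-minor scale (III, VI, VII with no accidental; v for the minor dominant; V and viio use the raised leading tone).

V7/VI

The pitches Bb-D-F-Ab form a dominant seventh chord rooted on Bb.
Bb is not a diatonic chord root with this quality in G minor, but it lies a perfect fifth above Eb (VI), so the chord functions as an applied dominant of VI.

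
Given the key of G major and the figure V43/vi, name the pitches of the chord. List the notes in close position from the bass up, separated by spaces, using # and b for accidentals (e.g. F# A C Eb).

F# A B D#

V43/vi is a secondary dominant — the dominant seventh of vi. vi in G major is E, so the applied chord's root is B, a perfect fifth above.
Building a dominant seventh chord on B gives B-D#-F#-A.
The figured bass 43 indicates second inversion, placing the fifth (F#) in the bass: F#-A-B-D#.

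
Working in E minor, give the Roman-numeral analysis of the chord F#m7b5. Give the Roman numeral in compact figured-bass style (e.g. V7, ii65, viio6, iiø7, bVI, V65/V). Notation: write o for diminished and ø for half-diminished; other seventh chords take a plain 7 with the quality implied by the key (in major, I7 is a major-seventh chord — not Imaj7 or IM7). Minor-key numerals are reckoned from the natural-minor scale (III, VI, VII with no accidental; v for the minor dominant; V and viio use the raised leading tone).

iiø7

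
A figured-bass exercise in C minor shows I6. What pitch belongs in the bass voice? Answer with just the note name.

E

I in C minor has root C; the chord is C-E-G.
The figure 6 means first inversion — the third is in the bass.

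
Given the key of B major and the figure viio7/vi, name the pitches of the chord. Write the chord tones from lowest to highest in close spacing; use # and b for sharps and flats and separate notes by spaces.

F## A# C# E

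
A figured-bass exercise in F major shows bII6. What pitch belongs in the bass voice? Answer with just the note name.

Bb

bII in F major has root Gb; the chord is Gb-Bb-Db.
The figure 6 means first inversion — the third is in the bass.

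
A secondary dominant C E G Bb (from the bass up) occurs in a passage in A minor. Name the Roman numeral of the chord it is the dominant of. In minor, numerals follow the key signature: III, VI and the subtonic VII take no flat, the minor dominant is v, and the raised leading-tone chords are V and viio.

VI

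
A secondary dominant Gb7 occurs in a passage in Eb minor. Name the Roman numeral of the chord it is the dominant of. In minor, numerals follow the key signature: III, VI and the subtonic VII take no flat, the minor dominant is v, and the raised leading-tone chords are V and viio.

VI

The chord is a dominant seventh chord on Gb.
A dominant resolves down a perfect fifth: Gb → Cb. In Eb minor, Cb is scale degree 6, i.e. VI.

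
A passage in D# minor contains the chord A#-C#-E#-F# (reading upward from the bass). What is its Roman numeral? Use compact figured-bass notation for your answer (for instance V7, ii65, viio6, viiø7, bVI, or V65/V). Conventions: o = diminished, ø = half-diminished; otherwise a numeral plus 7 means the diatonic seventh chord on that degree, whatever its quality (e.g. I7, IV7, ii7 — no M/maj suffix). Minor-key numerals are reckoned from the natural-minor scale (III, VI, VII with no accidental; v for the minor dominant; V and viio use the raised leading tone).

III65

Stacked in thirds the chord is F#-A#-C#-E#: a major seventh chord on F#.
F# is scale degree 3 in D# minor, and a major seventh chord on that degree is written III7.
With A# in the bass the chord is in first inversion, so the figured bass is 65.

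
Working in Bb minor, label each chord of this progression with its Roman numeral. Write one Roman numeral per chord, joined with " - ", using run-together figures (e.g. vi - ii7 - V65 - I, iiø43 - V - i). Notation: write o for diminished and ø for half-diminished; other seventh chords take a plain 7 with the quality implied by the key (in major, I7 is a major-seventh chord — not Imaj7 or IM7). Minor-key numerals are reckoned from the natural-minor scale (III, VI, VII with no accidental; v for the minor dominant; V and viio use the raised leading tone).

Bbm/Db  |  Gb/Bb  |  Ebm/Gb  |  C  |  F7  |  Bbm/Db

Bbm/Db: minor triad on Bb = scale degree 1 → i6.
Gb/Bb: major triad on Gb = scale degree 6 → VI6.
Ebm/Gb: root Eb is the subdominant; minor triad there is iv6.
C: a major triad on C, the applied dominant of V → V/V.
F7 has root F, degree 5 in Bb minor, so V7.
Bbm/Db has root Bb, degree 1 in Bb minor, so i6.

i6 - VI6 - iv6 - V/V - V7 - i6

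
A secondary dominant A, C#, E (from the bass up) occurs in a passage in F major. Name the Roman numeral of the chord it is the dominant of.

vi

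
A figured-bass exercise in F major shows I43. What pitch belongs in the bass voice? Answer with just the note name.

I in F major has root F; the chord is F-A-C-E.
The figure 43 means second inversion — the fifth is in the bass.

C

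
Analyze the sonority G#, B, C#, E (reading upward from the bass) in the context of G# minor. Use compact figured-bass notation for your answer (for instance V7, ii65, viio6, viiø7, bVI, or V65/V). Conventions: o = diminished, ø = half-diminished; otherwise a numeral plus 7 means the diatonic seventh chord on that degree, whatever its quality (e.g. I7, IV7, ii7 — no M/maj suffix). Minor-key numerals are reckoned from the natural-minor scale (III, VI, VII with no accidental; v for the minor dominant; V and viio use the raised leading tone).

iv43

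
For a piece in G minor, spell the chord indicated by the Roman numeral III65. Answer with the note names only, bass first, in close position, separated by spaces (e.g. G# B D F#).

The numeral's case and figure indicate a major seventh chord. In G minor its root, the third degree, is Bb.
That chord is spelled Bb-D-F-A.
The figured bass 65 indicates first inversion, placing the third (D) in the bass: D-F-A-Bb.

D F A Bb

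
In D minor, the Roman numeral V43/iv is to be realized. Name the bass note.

The applied chord V43/iv is rooted on D: D-F#-A-C.
The figure 43 means second inversion — the fifth is in the bass.

A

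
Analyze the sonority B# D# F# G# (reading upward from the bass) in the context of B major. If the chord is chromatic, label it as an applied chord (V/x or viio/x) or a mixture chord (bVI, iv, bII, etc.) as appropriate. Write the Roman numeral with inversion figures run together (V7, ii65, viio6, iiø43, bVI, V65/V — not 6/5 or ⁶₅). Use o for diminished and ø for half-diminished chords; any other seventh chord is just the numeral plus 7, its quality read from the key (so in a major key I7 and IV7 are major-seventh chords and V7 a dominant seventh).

V65/ii

Stacked in thirds the chord is G#-B#-D#-F#: a dominant seventh chord on G#.
G# is not a diatonic chord root with this quality in B major, but it lies a perfect fifth above C# (ii), so the chord functions as an applied dominant of ii.
With B# in the bass the chord is in first inversion, so the figured bass is 65.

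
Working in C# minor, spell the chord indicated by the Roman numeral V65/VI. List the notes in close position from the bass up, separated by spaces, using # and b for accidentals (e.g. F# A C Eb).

G# B D E

V65/VI is a secondary dominant — the dominant seventh of VI. VI in C# minor is A, so the applied chord's root is E, a perfect fifth above.
Building a dominant seventh chord on E gives E-G#-B-D.
The figured bass 65 indicates first inversion, placing the third (G#) in the bass: G#-B-D-E.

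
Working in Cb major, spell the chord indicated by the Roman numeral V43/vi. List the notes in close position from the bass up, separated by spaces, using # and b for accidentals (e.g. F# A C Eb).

The slash means an applied dominant: we want the dominant of vi. In Cb major, vi is Ab minor, and its dominant is built on Eb.
Building a dominant seventh chord on Eb gives Eb-G-Bb-Db.
With the 43 figure the chord is in second inversion; from the bass Bb upward in close position it reads Bb-Db-Eb-G.

Bb Db Eb G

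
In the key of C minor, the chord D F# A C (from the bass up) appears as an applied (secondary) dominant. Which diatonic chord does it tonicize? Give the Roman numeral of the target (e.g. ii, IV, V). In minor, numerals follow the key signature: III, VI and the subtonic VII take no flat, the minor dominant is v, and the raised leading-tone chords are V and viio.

V

The chord is a dominant seventh chord on D.
A dominant resolves down a perfect fifth: D → G. In C minor, G is scale degree 5, i.e. V.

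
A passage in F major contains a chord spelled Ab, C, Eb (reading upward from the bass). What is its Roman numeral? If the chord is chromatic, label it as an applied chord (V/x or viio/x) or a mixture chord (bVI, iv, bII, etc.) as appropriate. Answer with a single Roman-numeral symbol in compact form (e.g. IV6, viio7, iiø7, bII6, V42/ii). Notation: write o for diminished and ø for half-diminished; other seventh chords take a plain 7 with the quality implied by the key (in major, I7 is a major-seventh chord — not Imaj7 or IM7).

bIII

Stacked in thirds the chord is Ab-C-Eb: a major triad on Ab.
Ab is the lowered third degree of F major (diatonic 3 would be A). This is a major triad on the lowered third degree, borrowed from the parallel minor.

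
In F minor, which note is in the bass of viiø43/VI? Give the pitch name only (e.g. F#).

Gb

The applied chord viiø43/VI is rooted on C: C-Eb-Gb-Bb.
The figure 43 means second inversion — the fifth is in the bass.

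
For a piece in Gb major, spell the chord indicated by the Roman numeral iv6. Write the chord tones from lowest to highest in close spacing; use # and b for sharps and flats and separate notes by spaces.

Ebb Gb Cb

Scale degree 4 in Gb major is Cb; here the chord built on it is altered to a minor triad. iv6 is the minor subdominant, borrowed from the parallel minor.
So the chord is Cb-Ebb-Gb, a minor triad.
The figured bass 6 indicates first inversion, placing the third (Ebb) in the bass: Ebb-Gb-Cb.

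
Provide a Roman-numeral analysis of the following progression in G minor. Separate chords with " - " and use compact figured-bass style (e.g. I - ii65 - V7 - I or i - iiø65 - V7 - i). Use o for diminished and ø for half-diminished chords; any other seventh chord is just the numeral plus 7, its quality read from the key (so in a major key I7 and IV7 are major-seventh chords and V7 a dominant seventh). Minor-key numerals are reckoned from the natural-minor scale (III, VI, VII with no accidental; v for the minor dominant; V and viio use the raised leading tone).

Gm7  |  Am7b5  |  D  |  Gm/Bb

Gm7 has root G, degree 1 in G minor, so i7.
Am7b5: half-diminished seventh chord on A = scale degree 2 → iiø7.
D: major triad on D = scale degree 5 → V.
Gm/Bb has root G, degree 1 in G minor, so i6.

i7 - iiø7 - V - i6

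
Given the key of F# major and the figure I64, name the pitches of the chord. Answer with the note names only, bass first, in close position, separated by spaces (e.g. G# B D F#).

C# F# A#

The numeral's case and figure indicate a major triad. In F# major its root, the first degree, is F#.
Stacking thirds from F# gives F#-A#-C#.
The figured bass 64 indicates second inversion, placing the fifth (C#) in the bass: C#-F#-A#.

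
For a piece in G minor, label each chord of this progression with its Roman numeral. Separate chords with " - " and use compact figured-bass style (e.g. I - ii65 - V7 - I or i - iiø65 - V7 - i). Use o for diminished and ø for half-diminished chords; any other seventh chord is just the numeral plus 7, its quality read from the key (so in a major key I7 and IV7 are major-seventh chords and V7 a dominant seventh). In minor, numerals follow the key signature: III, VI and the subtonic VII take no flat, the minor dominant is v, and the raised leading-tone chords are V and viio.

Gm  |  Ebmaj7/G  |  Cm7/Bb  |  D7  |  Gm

Gm: minor triad on G = scale degree 1 → i.
Ebmaj7/G: major seventh chord on Eb = scale degree 6 → VI65.
Cm7/Bb: minor seventh chord on C = scale degree 4 → iv42.
D7 has root D, degree 5 in G minor, so V7.
Gm: root G is the tonic; minor triad there is i.

i - VI65 - iv42 - V7 - i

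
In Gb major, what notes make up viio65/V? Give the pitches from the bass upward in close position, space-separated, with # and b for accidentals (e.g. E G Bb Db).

Eb Gb Bbb C

The slash marks an applied leading-tone chord: viio of V. In Gb major, V is Db, so the leading tone to it is C, a half step below.
Building a fully diminished seventh chord on C gives C-Eb-Gb-Bbb.
The figured bass 65 indicates first inversion, placing the third (Eb) in the bass: Eb-Gb-Bbb-C.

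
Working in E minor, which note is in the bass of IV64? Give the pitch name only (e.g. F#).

IV in E minor has root A; the chord is A-C#-E.
The figure 64 means second inversion — the fifth is in the bass.

E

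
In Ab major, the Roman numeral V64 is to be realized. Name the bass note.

Bb

V in Ab major has root Eb; the chord is Eb-G-Bb.
The figure 64 means second inversion — the fifth is in the bass.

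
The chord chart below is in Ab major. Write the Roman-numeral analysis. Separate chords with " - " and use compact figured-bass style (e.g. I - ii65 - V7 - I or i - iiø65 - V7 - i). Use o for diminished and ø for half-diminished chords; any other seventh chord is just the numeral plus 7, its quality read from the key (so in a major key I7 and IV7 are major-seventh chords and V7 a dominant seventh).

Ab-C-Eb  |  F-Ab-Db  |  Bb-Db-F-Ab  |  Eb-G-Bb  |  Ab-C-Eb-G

Ab-C-Eb: root Ab is the tonic; major triad there is I.
F-Ab-Db has root Db, degree 4 in Ab major, so IV6.
Bb-Db-F-Ab: minor seventh chord on Bb = scale degree 2 → ii7.
Eb-G-Bb: root Eb is the dominant; major triad there is V.
Ab-C-Eb-G: root Ab is the tonic; major seventh chord there is I7.

I - IV6 - ii7 - V - I7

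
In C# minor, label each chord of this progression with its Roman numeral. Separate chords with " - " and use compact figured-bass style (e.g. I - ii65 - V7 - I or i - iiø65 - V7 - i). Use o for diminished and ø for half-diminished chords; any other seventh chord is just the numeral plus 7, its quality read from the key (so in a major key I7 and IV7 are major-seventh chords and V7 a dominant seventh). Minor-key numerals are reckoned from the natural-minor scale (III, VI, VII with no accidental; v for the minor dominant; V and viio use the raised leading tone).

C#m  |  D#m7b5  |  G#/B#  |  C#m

C#m has root C#, degree 1 in C# minor, so i.
D#m7b5: half-diminished seventh chord on D# = scale degree 2 → iiø7.
G#/B#: major triad on G# = scale degree 5 → V6.
C#m has root C#, degree 1 in C# minor, so i.

i - iiø7 - V6 - i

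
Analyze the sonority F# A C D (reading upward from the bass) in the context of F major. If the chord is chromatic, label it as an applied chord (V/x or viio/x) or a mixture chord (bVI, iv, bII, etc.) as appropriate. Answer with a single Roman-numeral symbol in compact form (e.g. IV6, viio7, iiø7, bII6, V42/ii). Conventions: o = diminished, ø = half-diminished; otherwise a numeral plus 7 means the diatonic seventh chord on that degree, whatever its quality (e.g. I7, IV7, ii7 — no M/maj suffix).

The pitches D-F#-A-C form a dominant seventh chord rooted on D.
D is not a diatonic chord root with this quality in F major, but it lies a perfect fifth above G (ii), so the chord functions as an applied dominant of ii.
With F# in the bass the chord is in first inversion, so the figured bass is 65.

V65/ii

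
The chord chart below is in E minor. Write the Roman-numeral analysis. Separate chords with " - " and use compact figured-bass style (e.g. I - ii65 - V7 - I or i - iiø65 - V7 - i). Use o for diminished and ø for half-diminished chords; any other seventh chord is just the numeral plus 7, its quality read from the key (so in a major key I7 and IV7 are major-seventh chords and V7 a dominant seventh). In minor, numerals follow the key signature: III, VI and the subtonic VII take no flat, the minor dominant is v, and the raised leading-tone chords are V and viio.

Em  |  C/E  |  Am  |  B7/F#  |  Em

i - VI6 - iv - V43 - i

Em has root E, degree 1 in E minor, so i.
C/E has root C, degree 6 in E minor, so VI6.
Am: root A is the subdominant; minor triad there is iv.
B7/F#: root B is the dominant; dominant seventh chord there is V43.
Em: minor triad on E = scale degree 1 → i.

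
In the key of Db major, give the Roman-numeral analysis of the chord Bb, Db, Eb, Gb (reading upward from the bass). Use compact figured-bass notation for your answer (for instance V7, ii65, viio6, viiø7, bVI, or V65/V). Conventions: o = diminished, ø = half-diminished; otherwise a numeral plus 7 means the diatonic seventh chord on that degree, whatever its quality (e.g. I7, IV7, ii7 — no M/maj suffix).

The pitches Eb-Gb-Bb-Db form a minor seventh chord rooted on Eb.
In Db major, Eb is the supertonic; the diatonic minor seventh chord there is ii7.
With Bb in the bass the chord is in second inversion, so the figured bass is 43.

ii43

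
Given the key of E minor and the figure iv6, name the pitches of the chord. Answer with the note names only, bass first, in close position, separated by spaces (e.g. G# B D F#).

C E A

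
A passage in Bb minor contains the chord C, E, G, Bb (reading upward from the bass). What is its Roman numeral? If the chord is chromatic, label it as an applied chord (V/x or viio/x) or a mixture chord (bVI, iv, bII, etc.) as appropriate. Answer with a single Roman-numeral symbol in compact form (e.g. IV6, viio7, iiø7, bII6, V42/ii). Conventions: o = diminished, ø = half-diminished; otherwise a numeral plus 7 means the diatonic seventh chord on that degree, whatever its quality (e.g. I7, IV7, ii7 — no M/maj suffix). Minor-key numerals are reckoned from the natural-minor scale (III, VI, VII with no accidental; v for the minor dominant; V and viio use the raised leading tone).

Stacked in thirds the chord is C-E-G-Bb: a dominant seventh chord on C.
C is not a diatonic chord root with this quality in Bb minor, but it lies a perfect fifth above F (V), so the chord functions as an applied dominant of V.

V7/V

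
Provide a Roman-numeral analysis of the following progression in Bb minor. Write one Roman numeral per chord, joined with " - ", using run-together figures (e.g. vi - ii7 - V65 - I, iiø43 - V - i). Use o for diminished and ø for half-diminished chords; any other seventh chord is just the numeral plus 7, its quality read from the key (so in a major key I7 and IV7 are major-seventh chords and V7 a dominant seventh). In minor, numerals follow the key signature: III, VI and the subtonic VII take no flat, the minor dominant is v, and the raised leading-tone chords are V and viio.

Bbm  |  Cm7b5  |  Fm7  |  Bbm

Bbm: root Bb is the tonic; minor triad there is i.
Cm7b5: root C is the supertonic; half-diminished seventh chord there is iiø7.
Fm7 has root F, degree 5 in Bb minor, so v7.
Bbm: root Bb is the tonic; minor triad there is i.

i - iiø7 - v7 - i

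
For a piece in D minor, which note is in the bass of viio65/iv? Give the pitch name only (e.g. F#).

A

The applied chord viio65/iv is rooted on F#: F#-A-C-Eb.
The figure 65 means first inversion — the third is in the bass.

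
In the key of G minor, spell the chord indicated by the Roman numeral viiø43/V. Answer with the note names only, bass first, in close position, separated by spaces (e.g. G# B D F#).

G B C# E

The slash marks an applied leading-tone chord: viio of V. In G minor, V is D, so the leading tone to it is C#, a half step below.
Building a half-diminished seventh chord on C# gives C#-E-G-B.
With the 43 figure the chord is in second inversion; from the bass G upward in close position it reads G-B-C#-E.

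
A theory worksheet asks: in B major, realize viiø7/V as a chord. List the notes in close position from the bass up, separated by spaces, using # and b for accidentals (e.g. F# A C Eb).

E# G# B D#

viiø7/V is a secondary leading-tone chord. The target V is F# in B major; the applied chord is rooted a semitone below, on E#.
Building a half-diminished seventh chord on E# gives E#-G#-B-D#.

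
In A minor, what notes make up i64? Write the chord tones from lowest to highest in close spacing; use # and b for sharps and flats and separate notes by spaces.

The numeral's case and figure indicate a minor triad. In A minor its root, the tonic, is A.
That chord is spelled A-C-E.
The figured bass 64 indicates second inversion, placing the fifth (E) in the bass: E-A-C.

E A C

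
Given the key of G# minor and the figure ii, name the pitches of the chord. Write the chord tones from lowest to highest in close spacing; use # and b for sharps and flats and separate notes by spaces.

Scale degree 2 in G# minor is A#; here the chord built on it is altered to a minor triad. ii is the minor supertonic, borrowed from the parallel major (the Dorian ii).
So the chord is A#-C#-E#, a minor triad.

A# C# E#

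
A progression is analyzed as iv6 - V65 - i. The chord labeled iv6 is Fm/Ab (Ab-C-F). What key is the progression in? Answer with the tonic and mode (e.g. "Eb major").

The anchor chord is a minor triad on F, labeled iv6.
Counting down 3 scale steps from F places the tonic on C; a minor triad on degree 4 is diatonic only in minor.

C minor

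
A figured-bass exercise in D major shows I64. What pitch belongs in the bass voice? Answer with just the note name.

I in D major has root D; the chord is D-F#-A.
The figure 64 means second inversion — the fifth is in the bass.

A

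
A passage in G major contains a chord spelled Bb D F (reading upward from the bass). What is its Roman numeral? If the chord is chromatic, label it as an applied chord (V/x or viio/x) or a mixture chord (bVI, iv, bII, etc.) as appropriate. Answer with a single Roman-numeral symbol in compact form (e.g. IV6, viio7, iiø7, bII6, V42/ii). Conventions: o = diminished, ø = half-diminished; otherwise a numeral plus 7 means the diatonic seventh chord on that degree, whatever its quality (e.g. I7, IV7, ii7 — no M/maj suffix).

bIII

The pitches Bb-D-F form a major triad rooted on Bb.
Bb is the lowered third degree of G major (diatonic 3 would be B). This is a major triad on the lowered third degree, borrowed from the parallel minor.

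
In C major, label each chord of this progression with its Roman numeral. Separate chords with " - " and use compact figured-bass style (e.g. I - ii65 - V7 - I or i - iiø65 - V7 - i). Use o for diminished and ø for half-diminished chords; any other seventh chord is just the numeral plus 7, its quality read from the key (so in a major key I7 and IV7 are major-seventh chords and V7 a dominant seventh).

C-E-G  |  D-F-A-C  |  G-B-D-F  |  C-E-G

C-E-G has root C, degree 1 in C major, so I.
D-F-A-C has root D, degree 2 in C major, so ii7.
G-B-D-F: dominant seventh chord on G = scale degree 5 → V7.
C-E-G: root C is the tonic; major triad there is I.

I - ii7 - V7 - I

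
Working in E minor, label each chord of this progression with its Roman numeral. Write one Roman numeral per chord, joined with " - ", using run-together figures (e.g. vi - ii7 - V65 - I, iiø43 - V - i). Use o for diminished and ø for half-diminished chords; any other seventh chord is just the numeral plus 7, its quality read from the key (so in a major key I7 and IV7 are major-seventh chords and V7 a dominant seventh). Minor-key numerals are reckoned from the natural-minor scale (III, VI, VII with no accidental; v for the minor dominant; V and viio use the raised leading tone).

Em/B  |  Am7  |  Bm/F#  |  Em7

Em/B has root E, degree 1 in E minor, so i64.
Am7: root A is the subdominant; minor seventh chord there is iv7.
Bm/F#: root B is the dominant; minor triad there is v64.
Em7 has root E, degree 1 in E minor, so i7.

i64 - iv7 - v64 - i7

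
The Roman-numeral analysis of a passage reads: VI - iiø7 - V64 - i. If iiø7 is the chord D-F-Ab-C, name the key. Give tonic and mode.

C minor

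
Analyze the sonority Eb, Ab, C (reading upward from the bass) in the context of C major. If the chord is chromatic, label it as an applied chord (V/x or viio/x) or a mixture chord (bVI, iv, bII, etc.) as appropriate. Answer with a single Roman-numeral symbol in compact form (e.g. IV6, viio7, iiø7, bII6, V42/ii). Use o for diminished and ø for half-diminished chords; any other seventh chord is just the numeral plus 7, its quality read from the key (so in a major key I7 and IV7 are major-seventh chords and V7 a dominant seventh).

bVI64

The pitches Ab-C-Eb form a major triad rooted on Ab.
Ab is the lowered sixth degree of C major (diatonic 6 would be A). This is a major triad on the lowered sixth degree, borrowed from the parallel minor.
With Eb in the bass the chord is in second inversion, so the figured bass is 64.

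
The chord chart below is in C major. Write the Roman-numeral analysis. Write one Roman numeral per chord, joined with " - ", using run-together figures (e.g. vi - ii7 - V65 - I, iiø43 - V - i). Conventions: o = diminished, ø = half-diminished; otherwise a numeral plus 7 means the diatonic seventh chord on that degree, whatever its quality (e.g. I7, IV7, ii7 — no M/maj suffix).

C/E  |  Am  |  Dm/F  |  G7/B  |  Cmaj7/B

I6 - vi - ii6 - V65 - I42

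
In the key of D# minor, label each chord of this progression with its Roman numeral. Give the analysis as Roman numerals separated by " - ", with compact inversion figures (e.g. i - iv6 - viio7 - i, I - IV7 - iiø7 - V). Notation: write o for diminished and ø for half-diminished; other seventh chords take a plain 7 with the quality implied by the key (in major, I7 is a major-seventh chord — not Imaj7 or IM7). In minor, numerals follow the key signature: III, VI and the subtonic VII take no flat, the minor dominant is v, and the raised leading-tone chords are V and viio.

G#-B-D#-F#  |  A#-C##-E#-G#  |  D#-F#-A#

iv7 - V7 - i

G#-B-D#-F#: root G# is the subdominant; minor seventh chord there is iv7.
A#-C##-E#-G#: root A# is the dominant; dominant seventh chord there is V7.
D#-F#-A#: minor triad on D# = scale degree 1 → i.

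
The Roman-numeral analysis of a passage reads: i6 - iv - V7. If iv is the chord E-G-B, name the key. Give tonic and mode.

B minor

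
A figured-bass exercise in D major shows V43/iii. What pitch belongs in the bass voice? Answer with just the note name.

G#

The applied chord V43/iii is rooted on C#: C#-E#-G#-B.
The figure 43 means second inversion — the fifth is in the bass.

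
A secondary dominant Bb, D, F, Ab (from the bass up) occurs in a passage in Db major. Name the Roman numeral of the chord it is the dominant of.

The chord is a dominant seventh chord on Bb.
A dominant resolves down a perfect fifth: Bb → Eb. In Db major, Eb is scale degree 2, i.e. ii.

ii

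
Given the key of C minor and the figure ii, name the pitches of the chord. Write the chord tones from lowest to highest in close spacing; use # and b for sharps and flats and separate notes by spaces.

D F A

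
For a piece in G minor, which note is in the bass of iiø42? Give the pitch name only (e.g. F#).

G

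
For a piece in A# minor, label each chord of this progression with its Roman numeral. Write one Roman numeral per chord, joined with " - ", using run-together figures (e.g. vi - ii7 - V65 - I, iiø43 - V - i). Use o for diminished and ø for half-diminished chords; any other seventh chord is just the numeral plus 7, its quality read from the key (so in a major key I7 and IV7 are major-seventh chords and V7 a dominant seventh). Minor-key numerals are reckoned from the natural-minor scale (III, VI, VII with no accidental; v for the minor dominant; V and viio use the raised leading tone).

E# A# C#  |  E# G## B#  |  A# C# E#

i64 - V - i

E#-A#-C#: root A# is the tonic; minor triad there is i64.
E#-G##-B# has root E#, degree 5 in A# minor, so V.
A#-C#-E# has root A#, degree 1 in A# minor, so i.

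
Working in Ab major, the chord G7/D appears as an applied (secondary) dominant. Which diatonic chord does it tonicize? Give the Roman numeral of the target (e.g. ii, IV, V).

iii

The chord is a dominant seventh chord on G.
A dominant resolves down a perfect fifth: G → C. In Ab major, C is scale degree 3, i.e. iii.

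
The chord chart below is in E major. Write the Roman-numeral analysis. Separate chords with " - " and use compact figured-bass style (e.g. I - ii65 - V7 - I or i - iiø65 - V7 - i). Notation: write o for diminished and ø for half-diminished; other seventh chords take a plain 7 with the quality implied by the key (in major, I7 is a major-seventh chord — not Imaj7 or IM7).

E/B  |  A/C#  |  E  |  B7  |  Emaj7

I64 - IV6 - I - V7 - I7

E/B: major triad on E = scale degree 1 → I64.
A/C#: root A is the subdominant; major triad there is IV6.
E: major triad on E = scale degree 1 → I.
B7 has root B, degree 5 in E major, so V7.
Emaj7: major seventh chord on E = scale degree 1 → I7.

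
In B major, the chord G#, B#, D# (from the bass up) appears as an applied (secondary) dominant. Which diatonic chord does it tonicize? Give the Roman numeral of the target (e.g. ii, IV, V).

ii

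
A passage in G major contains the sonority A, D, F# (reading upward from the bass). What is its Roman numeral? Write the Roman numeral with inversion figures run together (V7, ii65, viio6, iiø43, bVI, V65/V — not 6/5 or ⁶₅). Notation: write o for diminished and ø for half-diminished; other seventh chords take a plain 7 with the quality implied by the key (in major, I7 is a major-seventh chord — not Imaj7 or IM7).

V64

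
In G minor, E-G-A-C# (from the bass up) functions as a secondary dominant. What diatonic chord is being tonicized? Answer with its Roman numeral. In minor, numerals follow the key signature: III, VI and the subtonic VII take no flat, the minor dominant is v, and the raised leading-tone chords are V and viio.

V

The chord is a dominant seventh chord on A.
A dominant resolves down a perfect fifth: A → D. In G minor, D is scale degree 5, i.e. V.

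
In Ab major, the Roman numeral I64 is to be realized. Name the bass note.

Eb

I in Ab major has root Ab; the chord is Ab-C-Eb.
The figure 64 means second inversion — the fifth is in the bass.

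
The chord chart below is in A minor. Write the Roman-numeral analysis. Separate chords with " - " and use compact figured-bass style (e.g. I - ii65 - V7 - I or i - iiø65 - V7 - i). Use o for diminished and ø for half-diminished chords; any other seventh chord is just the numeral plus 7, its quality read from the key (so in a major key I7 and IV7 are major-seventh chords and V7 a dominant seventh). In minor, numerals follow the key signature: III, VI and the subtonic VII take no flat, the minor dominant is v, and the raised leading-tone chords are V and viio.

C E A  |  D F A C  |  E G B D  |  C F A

C-E-A: minor triad on A = scale degree 1 → i6.
D-F-A-C: root D is the subdominant; minor seventh chord there is iv7.
E-G-B-D: root E is the dominant; minor seventh chord there is v7.
C-F-A: root F is the submediant; major triad there is VI64.

i6 - iv7 - v7 - VI64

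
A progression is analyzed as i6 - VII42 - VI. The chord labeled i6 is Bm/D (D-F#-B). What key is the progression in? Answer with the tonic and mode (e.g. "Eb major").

B minor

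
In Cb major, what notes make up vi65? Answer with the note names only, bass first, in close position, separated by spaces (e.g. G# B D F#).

Cb Eb Gb Ab

In Cb major, scale degree 6 is Ab, and the diatonic chord built there is a minor seventh chord.
Stacking thirds from Ab gives Ab-Cb-Eb-Gb.
With the 65 figure the chord is in first inversion; from the bass Cb upward in close position it reads Cb-Eb-Gb-Ab.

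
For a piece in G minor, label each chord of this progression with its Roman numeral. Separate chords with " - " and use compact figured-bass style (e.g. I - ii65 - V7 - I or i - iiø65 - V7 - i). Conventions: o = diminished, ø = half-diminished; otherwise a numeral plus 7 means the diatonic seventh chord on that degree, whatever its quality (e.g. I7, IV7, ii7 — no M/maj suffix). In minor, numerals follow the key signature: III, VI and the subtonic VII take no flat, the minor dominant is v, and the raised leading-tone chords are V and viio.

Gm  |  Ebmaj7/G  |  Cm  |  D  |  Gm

i - VI65 - iv - V - i

Gm: root G is the tonic; minor triad there is i.
Ebmaj7/G: major seventh chord on Eb = scale degree 6 → VI65.
Cm: root C is the subdominant; minor triad there is iv.
D: major triad on D = scale degree 5 → V.
Gm has root G, degree 1 in G minor, so i.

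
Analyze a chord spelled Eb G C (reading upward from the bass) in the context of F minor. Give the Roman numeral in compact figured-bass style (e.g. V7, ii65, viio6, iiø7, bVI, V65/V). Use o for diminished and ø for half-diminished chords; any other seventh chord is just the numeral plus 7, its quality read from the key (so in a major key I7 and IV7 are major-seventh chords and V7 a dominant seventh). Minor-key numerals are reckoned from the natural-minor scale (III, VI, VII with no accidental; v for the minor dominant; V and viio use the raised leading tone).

The pitches C-Eb-G form a minor triad rooted on C.
C is scale degree 5 in F minor, and a minor triad on that degree is written v.
With Eb in the bass the chord is in first inversion, so the figured bass is 6.

v6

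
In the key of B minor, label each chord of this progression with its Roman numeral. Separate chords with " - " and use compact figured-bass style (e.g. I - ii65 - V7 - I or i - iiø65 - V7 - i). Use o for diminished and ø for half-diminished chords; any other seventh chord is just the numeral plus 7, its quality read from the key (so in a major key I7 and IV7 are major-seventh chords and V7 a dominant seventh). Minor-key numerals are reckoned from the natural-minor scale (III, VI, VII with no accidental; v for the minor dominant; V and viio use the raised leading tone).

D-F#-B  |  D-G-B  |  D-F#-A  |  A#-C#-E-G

i6 - VI64 - III - viio7

D-F#-B: minor triad on B = scale degree 1 → i6.
D-G-B has root G, degree 6 in B minor, so VI64.
D-F#-A: major triad on D = scale degree 3 → III.
A#-C#-E-G has root A#, degree 7 in B minor, so viio7.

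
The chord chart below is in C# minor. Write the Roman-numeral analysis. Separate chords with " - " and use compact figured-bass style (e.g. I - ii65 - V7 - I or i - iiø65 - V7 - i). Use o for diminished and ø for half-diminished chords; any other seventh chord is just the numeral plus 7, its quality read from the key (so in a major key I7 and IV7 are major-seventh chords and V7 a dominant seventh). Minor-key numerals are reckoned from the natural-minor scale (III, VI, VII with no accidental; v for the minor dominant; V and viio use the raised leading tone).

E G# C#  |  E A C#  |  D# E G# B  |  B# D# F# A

i6 - VI64 - III42 - viio7

E-G#-C# has root C#, degree 1 in C# minor, so i6.
E-A-C#: root A is the submediant; major triad there is VI64.
D#-E-G#-B: major seventh chord on E = scale degree 3 → III42.
B#-D#-F#-A: fully diminished seventh chord on B# = scale degree 7 → viio7.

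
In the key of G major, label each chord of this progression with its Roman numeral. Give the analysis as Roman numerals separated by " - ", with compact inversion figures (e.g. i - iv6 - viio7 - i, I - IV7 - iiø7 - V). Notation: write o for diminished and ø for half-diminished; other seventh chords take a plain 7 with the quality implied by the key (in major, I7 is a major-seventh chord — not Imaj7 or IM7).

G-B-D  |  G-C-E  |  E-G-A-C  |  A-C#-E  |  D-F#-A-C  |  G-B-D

I - IV64 - ii43 - V/V - V7 - I

G-B-D: major triad on G = scale degree 1 → I.
G-C-E: root C is the subdominant; major triad there is IV64.
E-G-A-C: minor seventh chord on A = scale degree 2 → ii43.
A-C#-E: chromatic; A is V of V, so V/V.
D-F#-A-C has root D, degree 5 in G major, so V7.
G-B-D: major triad on G = scale degree 1 → I.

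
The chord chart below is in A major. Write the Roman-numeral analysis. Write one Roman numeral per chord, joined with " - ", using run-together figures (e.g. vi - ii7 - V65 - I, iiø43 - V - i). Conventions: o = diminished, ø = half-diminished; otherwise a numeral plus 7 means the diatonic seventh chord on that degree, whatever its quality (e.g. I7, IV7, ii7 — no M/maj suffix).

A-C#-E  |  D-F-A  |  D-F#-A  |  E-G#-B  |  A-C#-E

I - iv - IV - V - I

A-C#-E: major triad on A = scale degree 1 → I.
D-F-A: minor triad on D — chromatic; iv (borrowed from the parallel minor).
D-F#-A: major triad on D = scale degree 4 → IV.
E-G#-B: root E is the dominant; major triad there is V.
A-C#-E has root A, degree 1 in A major, so I.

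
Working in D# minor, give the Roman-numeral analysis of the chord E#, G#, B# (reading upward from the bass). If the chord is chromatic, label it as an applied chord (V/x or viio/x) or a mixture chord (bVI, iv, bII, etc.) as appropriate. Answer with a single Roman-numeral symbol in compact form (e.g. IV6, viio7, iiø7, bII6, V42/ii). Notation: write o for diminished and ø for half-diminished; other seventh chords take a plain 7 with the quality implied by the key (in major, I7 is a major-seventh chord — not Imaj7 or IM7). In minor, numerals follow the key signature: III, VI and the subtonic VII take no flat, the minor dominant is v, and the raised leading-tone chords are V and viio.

ii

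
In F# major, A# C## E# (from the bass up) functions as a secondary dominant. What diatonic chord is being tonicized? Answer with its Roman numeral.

vi

The chord is a major triad on A#.
A dominant resolves down a perfect fifth: A# → D#. In F# major, D# is scale degree 6, i.e. vi.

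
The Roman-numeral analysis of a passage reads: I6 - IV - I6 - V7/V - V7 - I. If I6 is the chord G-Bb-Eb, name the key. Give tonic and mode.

The chord Eb/G is a major triad rooted on Eb; its label is I6.
If Eb is scale degree 1 and the mode makes that degree carry a major triad, the tonic is Eb and the mode is major.

Eb major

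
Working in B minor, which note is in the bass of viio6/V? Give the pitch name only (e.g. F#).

The applied chord viio6/V is rooted on E#: E#-G#-B.
The figure 6 means first inversion — the third is in the bass.

G#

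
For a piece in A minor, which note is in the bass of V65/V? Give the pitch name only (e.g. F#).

D#

The applied chord V65/V is rooted on B: B-D#-F#-A.
The figure 65 means first inversion — the third is in the bass.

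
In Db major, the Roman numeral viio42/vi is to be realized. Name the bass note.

Gb

The applied chord viio42/vi is rooted on A: A-C-Eb-Gb.
The figure 42 means third inversion — the seventh is in the bass.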